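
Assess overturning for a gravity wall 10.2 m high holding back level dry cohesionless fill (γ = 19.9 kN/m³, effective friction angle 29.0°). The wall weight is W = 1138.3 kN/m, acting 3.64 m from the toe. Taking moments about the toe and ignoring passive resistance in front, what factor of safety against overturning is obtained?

3.39

K_a = tan²(45° − 29.0°/2) = 0.3470.
P_a = ½K_aγH² = 0.5×0.3470×19.9×10.2² = 359.2 kN/m, acting at H/3 = 3.400 m above the base.
Overturning moment M_o = P_a × H/3 = 359.2 × 3.400 = 1221.
Resisting moment M_r = W × 3.64 = 1138.3 × 3.64 = 4143.
FS_overturning = M_r/M_o = 4143/1221 = 3.393.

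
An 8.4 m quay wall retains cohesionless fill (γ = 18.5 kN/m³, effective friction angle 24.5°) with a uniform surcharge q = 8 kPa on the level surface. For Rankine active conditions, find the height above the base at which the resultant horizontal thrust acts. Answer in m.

K_a = 0.4137.
Triangular part P₁ = ½K_aγH² = 270.0 at H/3 = 2.800 m; rectangular part P₂ = K_a q H = 27.80 at H/2 = 4.200 m.
ȳ = (P₁·2.800 + P₂·4.200)/(P₁+P₂) = 2.931 m.

2.93 m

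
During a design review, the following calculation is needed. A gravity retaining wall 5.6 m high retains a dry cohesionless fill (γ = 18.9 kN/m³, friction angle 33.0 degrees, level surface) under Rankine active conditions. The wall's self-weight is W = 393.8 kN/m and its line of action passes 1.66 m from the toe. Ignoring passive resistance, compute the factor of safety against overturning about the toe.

K_a = tan²(45° − 33.0°/2) = 0.2948.
P_a = ½K_aγH² = 0.5×0.2948×18.9×5.6² = 87.36 kN/m, acting at H/3 = 1.867 m above the base.
Overturning moment M_o = P_a × H/3 = 87.36 × 1.867 = 163.1.
Resisting moment M_r = W × 1.66 = 393.8 × 1.66 = 653.7.
FS_overturning = M_r/M_o = 653.7/163.1 = 4.008.

4.01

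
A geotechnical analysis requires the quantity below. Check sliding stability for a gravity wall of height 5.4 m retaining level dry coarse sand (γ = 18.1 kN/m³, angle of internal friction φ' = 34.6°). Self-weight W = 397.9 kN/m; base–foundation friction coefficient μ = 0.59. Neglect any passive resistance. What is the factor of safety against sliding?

K_a = tan²(45° − 34.6°/2) = 0.2756.
P_a = ½K_aγH² = 0.5×0.2756×18.1×5.4² = 72.74 kN/m, acting at H/3 = 1.800 m above the base.
FS_sliding = μW / P_a = 0.59×397.9 / 72.74 = 3.227.

3.23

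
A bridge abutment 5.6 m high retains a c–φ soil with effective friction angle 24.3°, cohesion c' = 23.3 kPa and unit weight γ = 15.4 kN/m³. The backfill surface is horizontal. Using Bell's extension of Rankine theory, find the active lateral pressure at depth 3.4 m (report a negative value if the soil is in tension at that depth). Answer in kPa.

-8.26 kPa

K_a = (1 − sin φ)/(1 + sin φ) = 0.4169.
σ_a = K_a γ z − 2c√K_a = 0.4169×15.4×3.4 − 2×23.3×0.6457 = -8.259 kPa.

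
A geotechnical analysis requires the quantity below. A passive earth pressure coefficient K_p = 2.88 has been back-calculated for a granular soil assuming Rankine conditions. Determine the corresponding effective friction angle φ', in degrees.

K_p = (1+sin φ)/(1−sin φ) ⇒ sin φ = (K_p − 1)/(K_p + 1) = 0.4845.
φ = arcsin(0.4845) = 28.98°.

29.0°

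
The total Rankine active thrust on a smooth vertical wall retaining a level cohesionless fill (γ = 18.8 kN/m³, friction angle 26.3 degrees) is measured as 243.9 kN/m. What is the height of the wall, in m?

8.20 m

K_a = 0.3859. P_a = ½ K_a γ H² ⇒ H = √(2P_a/(K_a γ)).
H = √(2×243.9/(0.3859×18.8)) = 8.199 m.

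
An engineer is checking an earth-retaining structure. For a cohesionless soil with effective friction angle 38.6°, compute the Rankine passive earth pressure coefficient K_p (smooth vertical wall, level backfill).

K_p = (1 + sin φ)/(1 − sin φ) = tan²(45° + 38.6°/2) = 4.317.

4.32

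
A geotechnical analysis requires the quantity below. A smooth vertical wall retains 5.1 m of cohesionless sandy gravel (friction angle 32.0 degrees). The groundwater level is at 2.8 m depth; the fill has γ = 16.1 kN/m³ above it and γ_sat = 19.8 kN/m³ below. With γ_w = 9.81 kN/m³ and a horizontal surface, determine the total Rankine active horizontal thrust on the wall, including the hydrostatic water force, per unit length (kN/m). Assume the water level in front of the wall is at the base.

85.3 kN/m

K_a = tan²(45° − φ/2) = 0.3073.
γ' = 19.8 − 9.81 = 9.990 kN/m³. Depth below WT = 2.3 m.
σ'_h at WT = K_a γ d_w = 13.85 kPa; at base = 13.85 + K_a γ' × 2.3 = 20.91 kPa.
P₁ (0–2.8 m) = ½×13.85×2.8 = 19.39. P₂ (2.8–5.1 m) = ½(13.85+20.91)×2.3 = 39.98.
P_w = ½ γ_w h₂² = 0.5×9.81×2.3² = 25.95. Total = 19.39+39.98+25.95 = 85.32 kN/m.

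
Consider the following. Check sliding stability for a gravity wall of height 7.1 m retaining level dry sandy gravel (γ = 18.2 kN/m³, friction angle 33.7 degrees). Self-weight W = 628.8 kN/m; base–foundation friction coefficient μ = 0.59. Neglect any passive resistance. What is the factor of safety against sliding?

K_a = tan²(45° − 33.7°/2) = 0.2863.
P_a = ½K_aγH² = 0.5×0.2863×18.2×7.1² = 131.3 kN/m, acting at H/3 = 2.367 m above the base.
FS_sliding = μW / P_a = 0.59×628.8 / 131.3 = 2.825.

2.82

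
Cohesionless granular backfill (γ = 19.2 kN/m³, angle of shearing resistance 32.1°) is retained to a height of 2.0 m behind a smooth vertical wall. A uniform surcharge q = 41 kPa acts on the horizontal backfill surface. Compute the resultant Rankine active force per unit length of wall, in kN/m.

K_a = tan²(45° − φ/2) = 0.3060.
Soil triangle: ½ K_a γ H² = 0.5×0.3060×19.2×2.0² = 11.75 kN/m.
Surcharge rectangle: K_a q H = 0.3060×41×2.0 = 25.09 kN/m.
Total = 11.75 + 25.09 = 36.84 kN/m.

36.8 kN/m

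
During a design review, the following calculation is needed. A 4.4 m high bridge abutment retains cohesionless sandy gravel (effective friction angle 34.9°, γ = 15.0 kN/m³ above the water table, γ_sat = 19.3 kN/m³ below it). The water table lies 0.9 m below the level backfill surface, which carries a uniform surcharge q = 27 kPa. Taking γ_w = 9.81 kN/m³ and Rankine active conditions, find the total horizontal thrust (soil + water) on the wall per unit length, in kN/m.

K_a = tan²(45° − φ/2) = 0.2721.
γ' = 19.3 − 9.81 = 9.490 kN/m³. h₂ = H − d_w = 3.5 m.
σ'_h: at surface K_a·q = 7.348; at WT K_a(q+γd_w) = 11.02; at base K_a(q+γd_w+γ'h₂) = 20.06 kPa.
P₁ = ½(7.348+11.02)×0.9 = 8.266; P₂ = ½(11.02+20.06)×3.5 = 54.40; P_w = ½γ_w h₂² = 60.09.
Total = 8.266+54.40+60.09 = 122.7 kN/m.

123 kN/m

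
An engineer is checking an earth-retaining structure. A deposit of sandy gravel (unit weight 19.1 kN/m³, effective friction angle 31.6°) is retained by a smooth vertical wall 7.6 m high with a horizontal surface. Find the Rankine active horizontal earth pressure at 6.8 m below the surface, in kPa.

K_a = (1 − sin φ)/(1 + sin φ) = 0.3123.
σ_h = K_a γ z = 0.3123 × 19.1 × 6.8 = 40.57 kPa.

40.6 kPa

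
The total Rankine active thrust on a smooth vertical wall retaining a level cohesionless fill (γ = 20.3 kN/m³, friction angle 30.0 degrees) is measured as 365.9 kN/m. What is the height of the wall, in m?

K_a = 0.3333. P_a = ½ K_a γ H² ⇒ H = √(2P_a/(K_a γ)).
H = √(2×365.9/(0.3333×20.3)) = 10.40 m.

10.4 m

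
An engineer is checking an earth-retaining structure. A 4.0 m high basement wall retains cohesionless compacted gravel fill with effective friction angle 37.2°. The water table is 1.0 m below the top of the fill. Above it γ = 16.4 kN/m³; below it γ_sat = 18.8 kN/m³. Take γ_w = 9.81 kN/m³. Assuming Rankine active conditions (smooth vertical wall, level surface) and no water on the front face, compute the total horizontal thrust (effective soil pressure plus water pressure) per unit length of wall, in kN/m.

K_a = tan²(45° − φ/2) = 0.2464.
γ' = 18.8 − 9.81 = 8.990 kN/m³. Depth below WT = 3.0 m.
σ'_h at WT = K_a γ d_w = 4.041 kPa; at base = 4.041 + K_a γ' × 3.0 = 10.69 kPa.
P₁ (0–1.0 m) = ½×4.041×1.0 = 2.021. P₂ (1.0–4.0 m) = ½(4.041+10.69)×3.0 = 22.09.
P_w = ½ γ_w h₂² = 0.5×9.81×3.0² = 44.14. Total = 2.021+22.09+44.14 = 68.26 kN/m.

68.3 kN/m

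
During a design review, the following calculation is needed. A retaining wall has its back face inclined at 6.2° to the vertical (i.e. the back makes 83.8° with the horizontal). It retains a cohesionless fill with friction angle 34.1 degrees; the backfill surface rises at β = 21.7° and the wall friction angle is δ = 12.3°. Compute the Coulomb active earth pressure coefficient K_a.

0.418

K_a = sin²(α+φ) / [sin²α · sin(α−δ) · (1 + √{sin(φ+δ)sin(φ−β) / (sin(α−δ)sin(α+β))})²].
With α = 83.8°, φ = 34.1°, δ = 12.3°, β = 21.7°: K_a = 0.4177.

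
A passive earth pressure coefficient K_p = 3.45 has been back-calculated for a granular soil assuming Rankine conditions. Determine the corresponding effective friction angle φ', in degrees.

33.4°

K_p = (1+sin φ)/(1−sin φ) ⇒ sin φ = (K_p − 1)/(K_p + 1) = 0.5506.
φ = arcsin(0.5506) = 33.41°.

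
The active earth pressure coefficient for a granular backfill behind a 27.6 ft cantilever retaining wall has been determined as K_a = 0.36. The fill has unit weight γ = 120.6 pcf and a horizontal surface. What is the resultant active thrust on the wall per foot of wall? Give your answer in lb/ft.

P = ½ K_a γ H² = 0.5 × 0.36 × 120.6 × 27.6² = 16540 lb/ft.

16500 lb/ft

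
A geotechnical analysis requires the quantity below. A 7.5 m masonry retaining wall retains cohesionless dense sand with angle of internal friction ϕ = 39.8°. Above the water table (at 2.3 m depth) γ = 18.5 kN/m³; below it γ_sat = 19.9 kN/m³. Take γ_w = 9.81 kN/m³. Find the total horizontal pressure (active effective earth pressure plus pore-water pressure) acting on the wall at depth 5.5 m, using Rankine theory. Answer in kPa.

K_a = (1 − sin φ)/(1 + sin φ) = 0.2194.
γ' = 19.9 − 9.81 = 10.09 kN/m³.
Effective vertical stress at 5.5 m: σ'_v = 18.5×2.3 + 10.09×3.20 = 74.84 kPa.
σ'_h = K_a σ'_v = 0.2194 × 74.84 = 16.42 kPa; u = γ_w × 3.20 = 31.39 kPa.
Total σ_h = 16.42 + 31.39 = 47.81 kPa.

47.8 kPa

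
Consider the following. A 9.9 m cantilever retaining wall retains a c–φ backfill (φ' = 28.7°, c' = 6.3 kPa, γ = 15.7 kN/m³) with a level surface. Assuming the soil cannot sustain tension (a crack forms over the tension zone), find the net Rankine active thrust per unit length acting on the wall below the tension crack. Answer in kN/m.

201 kN/m

K_a = 0.3511; √K_a = 0.5926.
Tension-crack depth z_c = 2c/(γ√K_a) = 2×6.3/(15.7×0.5926) = 1.354 m.
σ_a at base = K_a γ H − 2c√K_a = 0.3511×15.7×9.9 − 2×6.3×0.5926 = 47.11 kPa.
P_a = ½ × 47.11 × (H − z_c) = 0.5×47.11×8.546 = 201.3 kN/m.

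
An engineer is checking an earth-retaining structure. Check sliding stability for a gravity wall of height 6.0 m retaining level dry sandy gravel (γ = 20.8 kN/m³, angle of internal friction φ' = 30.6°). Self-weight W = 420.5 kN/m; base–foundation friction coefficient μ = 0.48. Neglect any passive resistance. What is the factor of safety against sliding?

K_a = tan²(45° − 30.6°/2) = 0.3253.
P_a = ½K_aγH² = 0.5×0.3253×20.8×6.0² = 121.8 kN/m, acting at H/3 = 2.000 m above the base.
FS_sliding = μW / P_a = 0.48×420.5 / 121.8 = 1.657.

1.66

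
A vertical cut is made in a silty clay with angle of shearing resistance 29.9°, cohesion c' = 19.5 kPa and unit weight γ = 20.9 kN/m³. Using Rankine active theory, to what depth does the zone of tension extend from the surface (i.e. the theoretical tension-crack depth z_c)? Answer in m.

3.23 m

K_a = tan²(45° − 29.9°/2) = 0.3347; √K_a = 0.5785.
The active pressure is zero where K_a γ z = 2c√K_a, so z_c = 2c/(γ√K_a) = 2×19.5/(20.9×0.5785) = 3.226 m.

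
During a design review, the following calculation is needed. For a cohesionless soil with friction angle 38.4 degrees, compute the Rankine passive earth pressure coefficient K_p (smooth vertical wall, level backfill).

K_p = (1 + sin φ)/(1 − sin φ) = tan²(45° + 38.4°/2) = 4.279.

4.28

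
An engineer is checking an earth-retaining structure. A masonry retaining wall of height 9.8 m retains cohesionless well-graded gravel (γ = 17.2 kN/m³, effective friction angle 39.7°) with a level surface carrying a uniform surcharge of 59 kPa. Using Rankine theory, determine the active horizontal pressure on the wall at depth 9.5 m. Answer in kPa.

K_a = (1 − sin φ)/(1 + sin φ) = 0.2204.
σ_v = γz + q = 17.2 × 9.5 + 59 = 222.4 kPa.
σ_h = K_a σ_v = 0.2204 × 222.4 = 49.02 kPa.

49.0 kPa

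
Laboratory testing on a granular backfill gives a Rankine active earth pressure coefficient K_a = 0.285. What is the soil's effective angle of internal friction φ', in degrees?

33.8°

K_a = tan²(45° − φ/2) ⇒ 45° − φ/2 = arctan(√0.285) = 28.10°.
φ = 2(45° − 28.10°) = 33.81°.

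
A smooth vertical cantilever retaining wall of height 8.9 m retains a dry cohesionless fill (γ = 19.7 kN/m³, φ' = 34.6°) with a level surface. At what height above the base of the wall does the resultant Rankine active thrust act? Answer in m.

2.97 m

K_a = 0.2756.
The pressure distribution is triangular, so the resultant acts at H/3 above the base = 8.9/3 = 2.967 m.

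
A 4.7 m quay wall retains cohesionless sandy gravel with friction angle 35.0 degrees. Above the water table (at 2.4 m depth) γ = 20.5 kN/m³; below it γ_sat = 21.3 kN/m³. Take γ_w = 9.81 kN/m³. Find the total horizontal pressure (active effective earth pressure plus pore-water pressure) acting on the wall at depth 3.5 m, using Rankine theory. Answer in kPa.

K_a = (1 − sin φ)/(1 + sin φ) = 0.2710.
γ' = 21.3 − 9.81 = 11.49 kN/m³.
Effective vertical stress at 3.5 m: σ'_v = 20.5×2.4 + 11.49×1.10 = 61.84 kPa.
σ'_h = K_a σ'_v = 0.2710 × 61.84 = 16.76 kPa; u = γ_w × 1.10 = 10.79 kPa.
Total σ_h = 16.76 + 10.79 = 27.55 kPa.

27.5 kPa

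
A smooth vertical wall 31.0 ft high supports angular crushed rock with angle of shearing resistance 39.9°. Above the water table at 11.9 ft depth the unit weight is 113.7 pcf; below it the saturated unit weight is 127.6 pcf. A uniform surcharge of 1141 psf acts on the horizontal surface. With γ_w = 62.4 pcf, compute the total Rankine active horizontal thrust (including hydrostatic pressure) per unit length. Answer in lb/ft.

K_a = tan²(45° − φ/2) = 0.2184.
γ' = 127.6 − 62.4 = 65.20 pcf. h₂ = H − d_w = 19.1 ft.
σ'_h: at surface K_a·q = 249.2; at WT K_a(q+γd_w) = 544.8; at base K_a(q+γd_w+γ'h₂) = 816.8 psf.
P₁ = ½(249.2+544.8)×11.9 = 4724; P₂ = ½(544.8+816.8)×19.1 = 13000; P_w = ½γ_w h₂² = 11380.
Total = 4724+13000+11380 = 29110 lb/ft.

29100 lb/ft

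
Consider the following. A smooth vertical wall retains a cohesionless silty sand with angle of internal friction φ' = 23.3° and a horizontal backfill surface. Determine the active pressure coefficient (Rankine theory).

0.433

K_a = tan²(45° − φ/2) = tan²(33.35°) = 0.4331.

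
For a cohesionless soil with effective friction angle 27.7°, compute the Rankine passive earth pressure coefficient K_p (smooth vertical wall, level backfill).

K_p = (1 + sin φ)/(1 − sin φ) = tan²(45° + 27.7°/2) = 2.737.

2.74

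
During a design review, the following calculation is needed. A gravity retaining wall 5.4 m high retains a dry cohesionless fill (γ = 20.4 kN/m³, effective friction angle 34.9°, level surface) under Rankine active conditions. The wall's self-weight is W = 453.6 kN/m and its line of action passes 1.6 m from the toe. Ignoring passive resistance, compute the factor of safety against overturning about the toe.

K_a = tan²(45° − 34.9°/2) = 0.2721.
P_a = ½K_aγH² = 0.5×0.2721×20.4×5.4² = 80.95 kN/m, acting at H/3 = 1.800 m above the base.
Overturning moment M_o = P_a × H/3 = 80.95 × 1.800 = 145.7.
Resisting moment M_r = W × 1.6 = 453.6 × 1.6 = 725.8.
FS_overturning = M_r/M_o = 725.8/145.7 = 4.981.

4.98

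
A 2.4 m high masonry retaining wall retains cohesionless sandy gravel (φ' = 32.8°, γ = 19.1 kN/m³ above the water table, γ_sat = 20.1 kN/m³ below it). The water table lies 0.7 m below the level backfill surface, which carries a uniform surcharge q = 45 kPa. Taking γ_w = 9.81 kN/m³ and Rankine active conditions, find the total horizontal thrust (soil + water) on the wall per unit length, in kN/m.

58.8 kN/m

K_a = tan²(45° − φ/2) = 0.2973.
γ' = 20.1 − 9.81 = 10.29 kN/m³. h₂ = H − d_w = 1.7 m.
σ'_h: at surface K_a·q = 13.38; at WT K_a(q+γd_w) = 17.35; at base K_a(q+γd_w+γ'h₂) = 22.55 kPa.
P₁ = ½(13.38+17.35)×0.7 = 10.75; P₂ = ½(17.35+22.55)×1.7 = 33.92; P_w = ½γ_w h₂² = 14.18.
Total = 10.75+33.92+14.18 = 58.85 kN/m.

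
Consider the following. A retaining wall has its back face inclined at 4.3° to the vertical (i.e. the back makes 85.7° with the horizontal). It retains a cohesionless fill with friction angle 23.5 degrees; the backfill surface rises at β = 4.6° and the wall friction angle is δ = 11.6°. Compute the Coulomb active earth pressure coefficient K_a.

0.450

K_a = sin²(α+φ) / [sin²α · sin(α−δ) · (1 + √{sin(φ+δ)sin(φ−β) / (sin(α−δ)sin(α+β))})²].
With α = 85.7°, φ = 23.5°, δ = 11.6°, β = 4.6°: K_a = 0.4497.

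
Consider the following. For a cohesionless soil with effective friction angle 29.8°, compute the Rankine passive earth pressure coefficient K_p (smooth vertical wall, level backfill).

2.98

K_p = (1 + sin φ)/(1 − sin φ) = tan²(45° + 29.8°/2) = 2.976.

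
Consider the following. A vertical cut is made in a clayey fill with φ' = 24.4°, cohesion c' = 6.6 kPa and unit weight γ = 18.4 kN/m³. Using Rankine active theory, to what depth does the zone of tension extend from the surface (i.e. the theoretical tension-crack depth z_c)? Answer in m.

K_a = tan²(45° − 24.4°/2) = 0.4153; √K_a = 0.6445.
The active pressure is zero where K_a γ z = 2c√K_a, so z_c = 2c/(γ√K_a) = 2×6.6/(18.4×0.6445) = 1.113 m.

1.11 m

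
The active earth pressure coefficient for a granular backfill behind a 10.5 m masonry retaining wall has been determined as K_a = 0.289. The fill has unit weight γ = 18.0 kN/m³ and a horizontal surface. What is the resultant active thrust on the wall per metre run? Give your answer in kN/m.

287 kN/m

P = ½ K_a γ H² = 0.5 × 0.289 × 18.0 × 10.5² = 286.8 kN/m.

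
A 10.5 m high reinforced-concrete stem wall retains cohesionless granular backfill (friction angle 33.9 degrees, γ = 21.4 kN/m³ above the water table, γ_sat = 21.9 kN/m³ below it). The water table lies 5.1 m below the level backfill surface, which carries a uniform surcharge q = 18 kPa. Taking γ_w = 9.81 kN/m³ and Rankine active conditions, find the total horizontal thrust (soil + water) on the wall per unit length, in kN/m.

493 kN/m

K_a = tan²(45° − φ/2) = 0.2839.
γ' = 21.9 − 9.81 = 12.09 kN/m³. h₂ = H − d_w = 5.4 m.
σ'_h: at surface K_a·q = 5.110; at WT K_a(q+γd_w) = 36.10; at base K_a(q+γd_w+γ'h₂) = 54.63 kPa.
P₁ = ½(5.110+36.10)×5.1 = 105.1; P₂ = ½(36.10+54.63)×5.4 = 245.0; P_w = ½γ_w h₂² = 143.0.
Total = 105.1+245.0+143.0 = 493.1 kN/m.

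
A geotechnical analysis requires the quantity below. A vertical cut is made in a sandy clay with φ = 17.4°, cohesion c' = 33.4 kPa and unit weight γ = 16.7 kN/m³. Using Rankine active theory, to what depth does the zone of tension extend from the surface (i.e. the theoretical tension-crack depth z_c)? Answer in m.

5.45 m

K_a = tan²(45° − 17.4°/2) = 0.5396; √K_a = 0.7346.
The active pressure is zero where K_a γ z = 2c√K_a, so z_c = 2c/(γ√K_a) = 2×33.4/(16.7×0.7346) = 5.445 m.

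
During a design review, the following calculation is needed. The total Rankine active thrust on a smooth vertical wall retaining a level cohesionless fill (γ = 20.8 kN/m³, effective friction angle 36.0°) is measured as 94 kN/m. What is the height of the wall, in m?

5.90 m

K_a = 0.2596. P_a = ½ K_a γ H² ⇒ H = √(2P_a/(K_a γ)).
H = √(2×94/(0.2596×20.8)) = 5.900 m.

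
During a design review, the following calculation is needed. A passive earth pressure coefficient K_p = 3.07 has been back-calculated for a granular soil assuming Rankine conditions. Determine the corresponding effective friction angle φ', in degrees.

30.6°

K_p = (1+sin φ)/(1−sin φ) ⇒ sin φ = (K_p − 1)/(K_p + 1) = 0.5086.
φ = arcsin(0.5086) = 30.57°.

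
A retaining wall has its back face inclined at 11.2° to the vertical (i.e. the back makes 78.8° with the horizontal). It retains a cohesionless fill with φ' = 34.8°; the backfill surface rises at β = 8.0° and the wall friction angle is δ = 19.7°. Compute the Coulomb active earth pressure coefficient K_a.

K_a = sin²(α+φ) / [sin²α · sin(α−δ) · (1 + √{sin(φ+δ)sin(φ−β) / (sin(α−δ)sin(α+β))})²].
With α = 78.8°, φ = 34.8°, δ = 19.7°, β = 8.0°: K_a = 0.3715.

0.371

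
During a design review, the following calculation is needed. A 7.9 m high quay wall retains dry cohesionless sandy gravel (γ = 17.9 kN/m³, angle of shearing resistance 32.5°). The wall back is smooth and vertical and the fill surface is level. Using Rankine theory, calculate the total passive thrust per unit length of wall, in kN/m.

1860 kN/m

K_p = tan²(45° + φ/2) = 3.322.
P_p = ½ K_p γ H² = 0.5 × 3.322 × 17.9 × 7.9² = 1856 kN/m.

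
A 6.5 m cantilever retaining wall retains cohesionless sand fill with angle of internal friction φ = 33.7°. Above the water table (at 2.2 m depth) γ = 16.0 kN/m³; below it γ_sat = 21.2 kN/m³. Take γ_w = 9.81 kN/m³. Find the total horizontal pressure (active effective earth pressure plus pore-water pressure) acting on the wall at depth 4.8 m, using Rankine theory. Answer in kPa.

K_a = (1 − sin φ)/(1 + sin φ) = 0.2863.
γ' = 21.2 − 9.81 = 11.39 kN/m³.
Effective vertical stress at 4.8 m: σ'_v = 16.0×2.2 + 11.39×2.60 = 64.81 kPa.
σ'_h = K_a σ'_v = 0.2863 × 64.81 = 18.56 kPa; u = γ_w × 2.60 = 25.51 kPa.
Total σ_h = 18.56 + 25.51 = 44.06 kPa.

44.1 kPa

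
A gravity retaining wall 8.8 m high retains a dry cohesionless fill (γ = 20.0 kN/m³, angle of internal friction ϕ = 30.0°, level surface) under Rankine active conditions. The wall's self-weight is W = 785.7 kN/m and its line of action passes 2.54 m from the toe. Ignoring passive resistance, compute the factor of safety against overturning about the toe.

K_a = tan²(45° − 30.0°/2) = 0.3333.
P_a = ½K_aγH² = 0.5×0.3333×20.0×8.8² = 258.1 kN/m, acting at H/3 = 2.933 m above the base.
Overturning moment M_o = P_a × H/3 = 258.1 × 2.933 = 757.2.
Resisting moment M_r = W × 2.54 = 785.7 × 2.54 = 1996.
FS_overturning = M_r/M_o = 1996/757.2 = 2.636.

2.64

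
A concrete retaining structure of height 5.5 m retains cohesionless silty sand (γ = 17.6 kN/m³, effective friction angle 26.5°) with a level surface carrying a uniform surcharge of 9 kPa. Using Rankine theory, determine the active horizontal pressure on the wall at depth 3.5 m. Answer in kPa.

27.0 kPa

K_a = (1 − sin φ)/(1 + sin φ) = 0.3829.
σ_v = γz + q = 17.6 × 3.5 + 9 = 70.60 kPa.
σ_h = K_a σ_v = 0.3829 × 70.60 = 27.04 kPa.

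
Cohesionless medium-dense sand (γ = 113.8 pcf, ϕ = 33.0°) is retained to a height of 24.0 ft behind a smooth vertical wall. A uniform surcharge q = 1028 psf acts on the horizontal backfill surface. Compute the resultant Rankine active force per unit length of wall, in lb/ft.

16900 lb/ft

K_a = tan²(45° − φ/2) = 0.2948.
Soil triangle: ½ K_a γ H² = 0.5×0.2948×113.8×24.0² = 9662 lb/ft.
Surcharge rectangle: K_a q H = 0.2948×1028×24.0 = 7273 lb/ft.
Total = 9662 + 7273 = 16940 lb/ft.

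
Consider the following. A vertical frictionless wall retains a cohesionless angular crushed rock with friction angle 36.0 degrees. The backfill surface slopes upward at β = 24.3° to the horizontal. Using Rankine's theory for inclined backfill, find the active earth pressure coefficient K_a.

0.337

K_a = cos β · (cos β − √(cos²β − cos²φ)) / (cos β + √(cos²β − cos²φ)).
cos β = 0.9114, cos φ = 0.8090, √(cos²β − cos²φ) = 0.4197.
K_a = 0.9114 × (0.9114 − 0.4197)/(0.9114 + 0.4197) = 0.3367.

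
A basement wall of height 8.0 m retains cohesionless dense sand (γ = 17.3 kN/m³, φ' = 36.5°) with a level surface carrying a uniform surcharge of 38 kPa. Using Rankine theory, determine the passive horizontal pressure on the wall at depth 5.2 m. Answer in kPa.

504 kPa

K_p = (1 + sin φ)/(1 − sin φ) = 3.936.
σ_v = γz + q = 17.3 × 5.2 + 38 = 128.0 kPa.
σ_h = K_p σ_v = 3.936 × 128.0 = 503.7 kPa.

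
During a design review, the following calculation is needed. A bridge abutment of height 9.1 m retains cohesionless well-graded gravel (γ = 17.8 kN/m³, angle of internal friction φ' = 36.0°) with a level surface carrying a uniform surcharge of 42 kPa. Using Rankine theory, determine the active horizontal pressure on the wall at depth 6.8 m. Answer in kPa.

K_a = (1 − sin φ)/(1 + sin φ) = 0.2596.
σ_v = γz + q = 17.8 × 6.8 + 42 = 163.0 kPa.
σ_h = K_a σ_v = 0.2596 × 163.0 = 42.33 kPa.

42.3 kPa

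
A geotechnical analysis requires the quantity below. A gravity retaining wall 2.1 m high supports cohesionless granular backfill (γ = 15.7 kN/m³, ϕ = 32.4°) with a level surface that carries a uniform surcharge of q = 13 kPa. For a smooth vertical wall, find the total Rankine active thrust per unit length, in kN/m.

K_a = tan²(45° − φ/2) = 0.3022.
Soil triangle: ½ K_a γ H² = 0.5×0.3022×15.7×2.1² = 10.46 kN/m.
Surcharge rectangle: K_a q H = 0.3022×13×2.1 = 8.251 kN/m.
Total = 10.46 + 8.251 = 18.71 kN/m.

18.7 kN/m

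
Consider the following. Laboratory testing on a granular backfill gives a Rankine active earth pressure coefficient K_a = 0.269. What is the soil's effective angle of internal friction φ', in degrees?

35.2°

K_a = tan²(45° − φ/2) ⇒ 45° − φ/2 = arctan(√0.269) = 27.41°.
φ = 2(45° − 27.41°) = 35.17°.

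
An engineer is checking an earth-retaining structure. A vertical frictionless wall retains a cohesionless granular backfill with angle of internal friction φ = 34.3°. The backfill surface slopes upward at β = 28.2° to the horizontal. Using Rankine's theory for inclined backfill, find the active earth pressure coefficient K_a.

0.426

K_a = cos β · (cos β − √(cos²β − cos²φ)) / (cos β + √(cos²β − cos²φ)).
cos β = 0.8813, cos φ = 0.8261, √(cos²β − cos²φ) = 0.3070.
K_a = 0.8813 × (0.8813 − 0.3070)/(0.8813 + 0.3070) = 0.4259.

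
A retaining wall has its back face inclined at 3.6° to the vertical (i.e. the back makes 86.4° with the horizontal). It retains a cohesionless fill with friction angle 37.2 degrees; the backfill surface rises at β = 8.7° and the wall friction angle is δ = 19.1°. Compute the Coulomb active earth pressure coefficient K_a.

K_a = sin²(α+φ) / [sin²α · sin(α−δ) · (1 + √{sin(φ+δ)sin(φ−β) / (sin(α−δ)sin(α+β))})²].
With α = 86.4°, φ = 37.2°, δ = 19.1°, β = 8.7°: K_a = 0.2749.

0.275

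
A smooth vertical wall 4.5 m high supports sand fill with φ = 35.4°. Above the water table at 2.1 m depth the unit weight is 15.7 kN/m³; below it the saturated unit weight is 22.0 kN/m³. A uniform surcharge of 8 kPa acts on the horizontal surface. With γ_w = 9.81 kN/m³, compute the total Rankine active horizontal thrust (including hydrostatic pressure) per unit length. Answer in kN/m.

77.5 kN/m

K_a = tan²(45° − φ/2) = 0.2664.
γ' = 22.0 − 9.81 = 12.19 kN/m³. h₂ = H − d_w = 2.4 m.
σ'_h: at surface K_a·q = 2.131; at WT K_a(q+γd_w) = 10.91; at base K_a(q+γd_w+γ'h₂) = 18.71 kPa.
P₁ = ½(2.131+10.91)×2.1 = 13.70; P₂ = ½(10.91+18.71)×2.4 = 35.55; P_w = ½γ_w h₂² = 28.25.
Total = 13.70+35.55+28.25 = 77.50 kN/m.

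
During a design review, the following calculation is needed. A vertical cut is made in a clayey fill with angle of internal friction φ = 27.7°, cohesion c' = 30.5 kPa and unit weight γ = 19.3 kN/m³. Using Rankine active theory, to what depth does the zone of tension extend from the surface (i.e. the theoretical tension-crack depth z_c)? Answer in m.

5.23 m

K_a = tan²(45° − 27.7°/2) = 0.3653; √K_a = 0.6044.
The active pressure is zero where K_a γ z = 2c√K_a, so z_c = 2c/(γ√K_a) = 2×30.5/(19.3×0.6044) = 5.229 m.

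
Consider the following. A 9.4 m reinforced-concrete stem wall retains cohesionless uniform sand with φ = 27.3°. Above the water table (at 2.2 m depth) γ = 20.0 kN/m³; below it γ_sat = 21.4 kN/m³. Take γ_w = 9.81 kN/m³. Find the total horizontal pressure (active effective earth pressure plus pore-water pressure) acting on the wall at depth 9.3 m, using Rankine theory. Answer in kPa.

K_a = (1 − sin φ)/(1 + sin φ) = 0.3711.
γ' = 21.4 − 9.81 = 11.59 kN/m³.
Effective vertical stress at 9.3 m: σ'_v = 20.0×2.2 + 11.59×7.10 = 126.3 kPa.
σ'_h = K_a σ'_v = 0.3711 × 126.3 = 46.87 kPa; u = γ_w × 7.10 = 69.65 kPa.
Total σ_h = 46.87 + 69.65 = 116.5 kPa.

117 kPa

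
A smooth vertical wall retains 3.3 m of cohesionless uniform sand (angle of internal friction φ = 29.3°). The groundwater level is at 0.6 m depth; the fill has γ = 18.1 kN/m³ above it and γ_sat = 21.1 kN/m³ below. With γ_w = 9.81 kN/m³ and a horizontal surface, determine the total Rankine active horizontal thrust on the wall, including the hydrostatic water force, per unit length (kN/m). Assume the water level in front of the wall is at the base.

61.0 kN/m

K_a = tan²(45° − φ/2) = 0.3428.
γ' = 21.1 − 9.81 = 11.29 kN/m³. Depth below WT = 2.7 m.
σ'_h at WT = K_a γ d_w = 3.723 kPa; at base = 3.723 + K_a γ' × 2.7 = 14.17 kPa.
P₁ (0–0.6 m) = ½×3.723×0.6 = 1.117. P₂ (0.6–3.3 m) = ½(3.723+14.17)×2.7 = 24.16.
P_w = ½ γ_w h₂² = 0.5×9.81×2.7² = 35.76. Total = 1.117+24.16+35.76 = 61.04 kN/m.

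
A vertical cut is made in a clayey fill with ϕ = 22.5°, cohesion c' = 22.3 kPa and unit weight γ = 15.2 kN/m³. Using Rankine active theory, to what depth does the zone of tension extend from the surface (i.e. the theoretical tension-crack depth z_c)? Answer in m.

K_a = tan²(45° − 22.5°/2) = 0.4465; √K_a = 0.6682.
The active pressure is zero where K_a γ z = 2c√K_a, so z_c = 2c/(γ√K_a) = 2×22.3/(15.2×0.6682) = 4.391 m.

4.39 m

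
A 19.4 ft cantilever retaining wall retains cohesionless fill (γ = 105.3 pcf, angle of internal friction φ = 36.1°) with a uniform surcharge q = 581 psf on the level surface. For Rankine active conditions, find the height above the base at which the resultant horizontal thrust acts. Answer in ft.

7.64 ft

K_a = 0.2585.
Triangular part P₁ = ½K_aγH² = 5122 at H/3 = 6.467 ft; rectangular part P₂ = K_a q H = 2914 at H/2 = 9.700 ft.
ȳ = (P₁·6.467 + P₂·9.700)/(P₁+P₂) = 7.639 ft.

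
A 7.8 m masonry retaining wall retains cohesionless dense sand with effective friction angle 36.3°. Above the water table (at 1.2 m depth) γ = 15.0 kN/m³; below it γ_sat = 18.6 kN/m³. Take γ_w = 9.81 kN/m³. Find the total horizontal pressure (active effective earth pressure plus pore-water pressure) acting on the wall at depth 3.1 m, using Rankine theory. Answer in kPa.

K_a = (1 − sin φ)/(1 + sin φ) = 0.2563.
γ' = 18.6 − 9.81 = 8.790 kN/m³.
Effective vertical stress at 3.1 m: σ'_v = 15.0×1.2 + 8.790×1.90 = 34.70 kPa.
σ'_h = K_a σ'_v = 0.2563 × 34.70 = 8.893 kPa; u = γ_w × 1.90 = 18.64 kPa.
Total σ_h = 8.893 + 18.64 = 27.53 kPa.

27.5 kPa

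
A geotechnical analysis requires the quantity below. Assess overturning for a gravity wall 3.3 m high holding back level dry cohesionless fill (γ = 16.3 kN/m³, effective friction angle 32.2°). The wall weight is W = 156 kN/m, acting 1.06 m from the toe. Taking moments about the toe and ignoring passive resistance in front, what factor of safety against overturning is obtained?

K_a = tan²(45° − 32.2°/2) = 0.3047.
P_a = ½K_aγH² = 0.5×0.3047×16.3×3.3² = 27.05 kN/m, acting at H/3 = 1.100 m above the base.
Overturning moment M_o = P_a × H/3 = 27.05 × 1.100 = 29.75.
Resisting moment M_r = W × 1.06 = 156 × 1.06 = 165.4.
FS_overturning = M_r/M_o = 165.4/29.75 = 5.558.

5.56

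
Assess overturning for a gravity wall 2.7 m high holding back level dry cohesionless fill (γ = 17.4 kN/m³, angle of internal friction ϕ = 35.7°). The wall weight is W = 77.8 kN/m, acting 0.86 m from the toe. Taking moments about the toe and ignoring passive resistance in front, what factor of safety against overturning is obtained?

K_a = tan²(45° − 35.7°/2) = 0.2630.
P_a = ½K_aγH² = 0.5×0.2630×17.4×2.7² = 16.68 kN/m, acting at H/3 = 0.9000 m above the base.
Overturning moment M_o = P_a × H/3 = 16.68 × 0.9000 = 15.01.
Resisting moment M_r = W × 0.86 = 77.8 × 0.86 = 66.91.
FS_overturning = M_r/M_o = 66.91/15.01 = 4.457.

4.46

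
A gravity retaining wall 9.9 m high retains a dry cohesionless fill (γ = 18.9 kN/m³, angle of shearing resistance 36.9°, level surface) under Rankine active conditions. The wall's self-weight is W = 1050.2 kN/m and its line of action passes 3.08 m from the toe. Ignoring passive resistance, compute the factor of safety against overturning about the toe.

K_a = tan²(45° − 36.9°/2) = 0.2497.
P_a = ½K_aγH² = 0.5×0.2497×18.9×9.9² = 231.2 kN/m, acting at H/3 = 3.300 m above the base.
Overturning moment M_o = P_a × H/3 = 231.2 × 3.300 = 763.1.
Resisting moment M_r = W × 3.08 = 1050.2 × 3.08 = 3235.
FS_overturning = M_r/M_o = 3235/763.1 = 4.239.

4.24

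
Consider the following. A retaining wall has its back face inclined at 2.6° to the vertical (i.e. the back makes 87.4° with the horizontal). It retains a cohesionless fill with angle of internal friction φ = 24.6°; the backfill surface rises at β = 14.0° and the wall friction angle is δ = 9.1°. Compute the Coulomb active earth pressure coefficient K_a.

K_a = sin²(α+φ) / [sin²α · sin(α−δ) · (1 + √{sin(φ+δ)sin(φ−β) / (sin(α−δ)sin(α+β))})²].
With α = 87.4°, φ = 24.6°, δ = 9.1°, β = 14.0°: K_a = 0.5003.

0.500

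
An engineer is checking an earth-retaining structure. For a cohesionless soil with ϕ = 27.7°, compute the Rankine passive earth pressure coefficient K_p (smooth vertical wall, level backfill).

2.74

K_p = (1 + sin φ)/(1 − sin φ) = tan²(45° + 27.7°/2) = 2.737.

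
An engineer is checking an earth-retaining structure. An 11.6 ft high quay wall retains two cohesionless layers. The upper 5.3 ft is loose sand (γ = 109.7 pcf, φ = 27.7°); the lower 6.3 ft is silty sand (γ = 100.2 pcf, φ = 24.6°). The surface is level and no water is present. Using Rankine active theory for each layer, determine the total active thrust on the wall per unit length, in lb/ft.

K_a1 = tan²(45°−27.7°/2) = 0.3653; K_a2 = tan²(45°−24.6°/2) = 0.4121.
Layer 1: σ at base = K_a1 γ₁ h₁ = 212.4 psf; P₁ = ½×212.4×5.3 = 562.9.
Layer 2: σ_v at top = γ₁h₁ = 581.4; σ_h top = K_a2×581.4 = 239.6; σ_h base = K_a2×(581.4+100.2×6.3) = 499.8.
P₂ = ½(239.6+499.8)×6.3 = 2329. Total P_a = 562.9+2329 = 2892 lb/ft.

2890 lb/ft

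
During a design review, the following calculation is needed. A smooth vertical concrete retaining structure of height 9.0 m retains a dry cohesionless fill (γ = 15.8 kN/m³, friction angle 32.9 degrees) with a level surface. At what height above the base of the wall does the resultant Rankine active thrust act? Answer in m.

K_a = 0.2960.
The pressure distribution is triangular, so the resultant acts at H/3 above the base = 9.0/3 = 3.000 m.

3.00 m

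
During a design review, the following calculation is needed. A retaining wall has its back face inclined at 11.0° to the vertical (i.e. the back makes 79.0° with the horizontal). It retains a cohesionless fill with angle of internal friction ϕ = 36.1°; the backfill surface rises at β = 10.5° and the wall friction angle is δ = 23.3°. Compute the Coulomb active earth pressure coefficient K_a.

K_a = sin²(α+φ) / [sin²α · sin(α−δ) · (1 + √{sin(φ+δ)sin(φ−β) / (sin(α−δ)sin(α+β))})²].
With α = 79.0°, φ = 36.1°, δ = 23.3°, β = 10.5°: K_a = 0.3690.

0.369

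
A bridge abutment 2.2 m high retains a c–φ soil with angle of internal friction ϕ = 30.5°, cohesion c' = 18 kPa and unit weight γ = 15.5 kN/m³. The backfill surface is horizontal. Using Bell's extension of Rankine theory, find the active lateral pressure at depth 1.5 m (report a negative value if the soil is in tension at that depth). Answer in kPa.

-13.0 kPa

K_a = (1 − sin φ)/(1 + sin φ) = 0.3267.
σ_a = K_a γ z − 2c√K_a = 0.3267×15.5×1.5 − 2×18×0.5715 = -12.98 kPa.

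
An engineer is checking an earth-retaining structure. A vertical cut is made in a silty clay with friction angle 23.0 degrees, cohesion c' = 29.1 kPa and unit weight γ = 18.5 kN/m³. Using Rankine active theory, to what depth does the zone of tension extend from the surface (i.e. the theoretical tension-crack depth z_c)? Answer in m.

K_a = tan²(45° − 23.0°/2) = 0.4381; √K_a = 0.6619.
The active pressure is zero where K_a γ z = 2c√K_a, so z_c = 2c/(γ√K_a) = 2×29.1/(18.5×0.6619) = 4.753 m.

4.75 m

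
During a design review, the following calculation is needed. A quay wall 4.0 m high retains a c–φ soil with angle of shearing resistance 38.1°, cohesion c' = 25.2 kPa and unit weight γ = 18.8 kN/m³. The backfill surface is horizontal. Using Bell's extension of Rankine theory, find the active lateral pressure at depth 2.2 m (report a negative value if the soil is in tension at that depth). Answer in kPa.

K_a = (1 − sin φ)/(1 + sin φ) = 0.2368.
σ_a = K_a γ z − 2c√K_a = 0.2368×18.8×2.2 − 2×25.2×0.4867 = -14.73 kPa.

-14.7 kPa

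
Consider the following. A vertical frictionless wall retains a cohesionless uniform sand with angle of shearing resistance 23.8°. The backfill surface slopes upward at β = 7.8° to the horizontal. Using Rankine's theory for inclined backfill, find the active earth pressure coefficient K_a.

0.441

K_a = cos β · (cos β − √(cos²β − cos²φ)) / (cos β + √(cos²β − cos²φ)).
cos β = 0.9907, cos φ = 0.9150, √(cos²β − cos²φ) = 0.3800.
K_a = 0.9907 × (0.9907 − 0.3800)/(0.9907 + 0.3800) = 0.4414.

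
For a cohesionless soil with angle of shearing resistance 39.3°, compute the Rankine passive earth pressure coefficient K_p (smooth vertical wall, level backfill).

4.46

K_p = (1 + sin φ)/(1 − sin φ) = tan²(45° + 39.3°/2) = 4.455.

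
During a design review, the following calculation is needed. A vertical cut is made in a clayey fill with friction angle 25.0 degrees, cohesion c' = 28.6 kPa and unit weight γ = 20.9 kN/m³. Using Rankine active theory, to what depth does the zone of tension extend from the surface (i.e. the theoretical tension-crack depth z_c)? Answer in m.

4.30 m

K_a = tan²(45° − 25.0°/2) = 0.4059; √K_a = 0.6371.
The active pressure is zero where K_a γ z = 2c√K_a, so z_c = 2c/(γ√K_a) = 2×28.6/(20.9×0.6371) = 4.296 m.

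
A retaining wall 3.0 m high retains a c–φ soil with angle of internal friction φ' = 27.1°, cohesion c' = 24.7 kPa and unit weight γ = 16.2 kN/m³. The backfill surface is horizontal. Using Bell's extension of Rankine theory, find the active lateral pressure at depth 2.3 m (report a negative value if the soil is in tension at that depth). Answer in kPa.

-16.3 kPa

K_a = (1 − sin φ)/(1 + sin φ) = 0.3741.
σ_a = K_a γ z − 2c√K_a = 0.3741×16.2×2.3 − 2×24.7×0.6116 = -16.28 kPa.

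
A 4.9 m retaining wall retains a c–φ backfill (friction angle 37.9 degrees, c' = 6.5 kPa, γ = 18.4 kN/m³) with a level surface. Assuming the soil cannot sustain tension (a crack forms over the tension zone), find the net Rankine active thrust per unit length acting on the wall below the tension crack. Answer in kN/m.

26.2 kN/m

K_a = 0.2389; √K_a = 0.4888.
Tension-crack depth z_c = 2c/(γ√K_a) = 2×6.5/(18.4×0.4888) = 1.445 m.
σ_a at base = K_a γ H − 2c√K_a = 0.2389×18.4×4.9 − 2×6.5×0.4888 = 15.19 kPa.
P_a = ½ × 15.19 × (H − z_c) = 0.5×15.19×3.455 = 26.23 kN/m.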